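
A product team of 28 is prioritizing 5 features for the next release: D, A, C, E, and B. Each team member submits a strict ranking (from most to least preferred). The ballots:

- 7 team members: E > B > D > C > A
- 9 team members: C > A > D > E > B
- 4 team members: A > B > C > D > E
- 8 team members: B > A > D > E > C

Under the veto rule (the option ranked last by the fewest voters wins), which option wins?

Last-place votes: D 0, A 7, C 8, E 4, B 9.
D is ranked last by the fewest voters, so D wins.

D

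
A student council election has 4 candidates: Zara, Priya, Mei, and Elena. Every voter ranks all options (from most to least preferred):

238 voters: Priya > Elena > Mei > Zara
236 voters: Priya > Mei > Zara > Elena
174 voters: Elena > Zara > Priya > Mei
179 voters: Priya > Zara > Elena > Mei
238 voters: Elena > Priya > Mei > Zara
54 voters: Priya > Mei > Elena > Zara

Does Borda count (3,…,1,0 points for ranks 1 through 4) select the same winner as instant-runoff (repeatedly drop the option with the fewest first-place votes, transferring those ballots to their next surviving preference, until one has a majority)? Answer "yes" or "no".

Borda — scores: Zara 942, Priya 2771, Mei 1056, Elena 1945. Winner: Priya.
Instant-runoff — R1 Zara 0, Priya 707, Mei 0, Elena 412 (Priya winner). Winner: Priya.
The two methods agree.

yes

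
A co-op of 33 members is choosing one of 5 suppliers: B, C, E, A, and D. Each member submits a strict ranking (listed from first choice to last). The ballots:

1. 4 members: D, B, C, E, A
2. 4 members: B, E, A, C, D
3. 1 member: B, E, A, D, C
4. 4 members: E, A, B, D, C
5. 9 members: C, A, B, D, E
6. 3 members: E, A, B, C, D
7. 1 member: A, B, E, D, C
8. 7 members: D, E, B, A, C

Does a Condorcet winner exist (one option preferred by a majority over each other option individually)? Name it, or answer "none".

Checking pairwise contests:
A beats B 17–16.
B beats C 24–9.
B beats E 19–14.
E beats A 23–10.
B beats D 22–11.
Every option loses at least one head-to-head, so there is no Condorcet winner.

none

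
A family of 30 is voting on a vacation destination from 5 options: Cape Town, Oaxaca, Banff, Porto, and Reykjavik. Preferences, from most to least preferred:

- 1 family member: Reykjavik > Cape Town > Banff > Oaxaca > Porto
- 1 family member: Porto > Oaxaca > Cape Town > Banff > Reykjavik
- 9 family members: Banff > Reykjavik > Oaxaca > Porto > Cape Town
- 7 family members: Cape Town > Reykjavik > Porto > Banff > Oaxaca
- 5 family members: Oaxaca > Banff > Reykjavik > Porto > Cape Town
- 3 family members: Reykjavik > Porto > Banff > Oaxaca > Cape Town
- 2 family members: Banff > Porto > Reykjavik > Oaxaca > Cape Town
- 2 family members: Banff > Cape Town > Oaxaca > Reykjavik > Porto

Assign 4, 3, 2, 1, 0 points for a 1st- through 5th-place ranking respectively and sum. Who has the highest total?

Banff

Cape Town: 1·3 + 1·2 + 9·0 + 7·4 + 5·0 + 3·0 + 2·0 + 2·3 = 39
Oaxaca: 1·1 + 1·3 + 9·2 + 7·0 + 5·4 + 3·1 + 2·1 + 2·2 = 51
Banff: 1·2 + 1·1 + 9·4 + 7·1 + 5·3 + 3·2 + 2·4 + 2·4 = 83
Porto: 1·0 + 1·4 + 9·1 + 7·2 + 5·1 + 3·3 + 2·3 + 2·0 = 47
Reykjavik: 1·4 + 1·0 + 9·3 + 7·3 + 5·2 + 3·4 + 2·2 + 2·1 = 80
Banff has the highest Borda score (83).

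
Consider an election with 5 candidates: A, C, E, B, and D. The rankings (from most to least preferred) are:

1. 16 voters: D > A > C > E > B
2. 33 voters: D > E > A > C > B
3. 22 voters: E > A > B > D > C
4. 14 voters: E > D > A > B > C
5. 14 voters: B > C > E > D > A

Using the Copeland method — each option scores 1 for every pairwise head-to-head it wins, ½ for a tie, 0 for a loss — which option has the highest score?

E

A: beats C and B; loses to E and D → score 2.
C: loses to A, E, B, and D → score 0.
E: beats A, C, B, and D → score 4.
B: beats C; loses to A, E, and D → score 1.
D: beats A, C, and B; loses to E → score 3.
E has the best pairwise record.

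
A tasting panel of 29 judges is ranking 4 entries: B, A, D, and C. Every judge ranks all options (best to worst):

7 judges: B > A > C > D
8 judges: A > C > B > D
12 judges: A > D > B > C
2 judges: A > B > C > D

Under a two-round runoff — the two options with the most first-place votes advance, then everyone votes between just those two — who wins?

Round 1 first-place votes: B 7, A 22, D 0, C 0.
A and B advance.
Runoff: A is preferred to B by 22 voters; B by 7.
A wins the runoff.

A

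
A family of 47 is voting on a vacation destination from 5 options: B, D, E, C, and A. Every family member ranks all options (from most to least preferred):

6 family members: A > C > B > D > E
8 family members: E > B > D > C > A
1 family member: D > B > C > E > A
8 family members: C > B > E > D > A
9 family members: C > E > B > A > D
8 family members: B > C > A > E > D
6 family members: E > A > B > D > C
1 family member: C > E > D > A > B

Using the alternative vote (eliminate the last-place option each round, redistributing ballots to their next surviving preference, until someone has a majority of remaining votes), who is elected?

C

Round 1: B 8, D 1, E 14, C 18, A 6. Eliminate D.
Round 2: B 9, E 14, C 18, A 6. Eliminate A.
Round 3: B 9, E 14, C 24. C has a majority.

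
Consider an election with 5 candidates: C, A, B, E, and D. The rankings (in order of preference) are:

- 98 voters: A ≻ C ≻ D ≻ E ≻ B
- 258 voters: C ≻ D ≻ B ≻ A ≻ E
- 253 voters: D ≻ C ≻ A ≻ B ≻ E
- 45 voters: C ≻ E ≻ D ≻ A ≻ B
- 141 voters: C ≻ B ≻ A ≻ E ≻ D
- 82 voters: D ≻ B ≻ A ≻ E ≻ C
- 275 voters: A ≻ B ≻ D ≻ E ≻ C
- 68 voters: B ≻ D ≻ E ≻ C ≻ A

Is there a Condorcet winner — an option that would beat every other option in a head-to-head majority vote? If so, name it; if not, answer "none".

D vs C: 678–542 for D.
D vs A: 706–514 for D.
D vs B: 736–484 for D.
D vs E: 1034–186 for D.
D beats every other option head-to-head.

D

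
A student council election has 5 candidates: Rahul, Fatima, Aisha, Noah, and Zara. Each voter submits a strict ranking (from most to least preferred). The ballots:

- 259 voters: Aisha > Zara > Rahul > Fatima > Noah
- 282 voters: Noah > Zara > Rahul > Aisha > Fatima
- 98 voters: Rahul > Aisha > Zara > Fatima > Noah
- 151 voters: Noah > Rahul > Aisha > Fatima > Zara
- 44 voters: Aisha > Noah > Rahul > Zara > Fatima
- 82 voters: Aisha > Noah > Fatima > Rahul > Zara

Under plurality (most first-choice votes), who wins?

Noah

First-place votes: Rahul 98, Fatima 0, Aisha 385, Noah 433, Zara 0.
Noah has the most first-place votes.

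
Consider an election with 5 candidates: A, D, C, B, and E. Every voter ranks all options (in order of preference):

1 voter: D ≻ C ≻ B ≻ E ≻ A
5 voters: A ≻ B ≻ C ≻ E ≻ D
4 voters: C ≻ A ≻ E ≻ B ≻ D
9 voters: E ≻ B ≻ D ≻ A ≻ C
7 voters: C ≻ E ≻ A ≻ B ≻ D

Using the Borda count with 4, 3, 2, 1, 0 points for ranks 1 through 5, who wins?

A: 1·0 + 5·4 + 4·3 + 9·1 + 7·2 = 55
D: 1·4 + 5·0 + 4·0 + 9·2 + 7·0 = 22
C: 1·3 + 5·2 + 4·4 + 9·0 + 7·4 = 57
B: 1·2 + 5·3 + 4·1 + 9·3 + 7·1 = 55
E: 1·1 + 5·1 + 4·2 + 9·4 + 7·3 = 71
E has the highest Borda score (71).

E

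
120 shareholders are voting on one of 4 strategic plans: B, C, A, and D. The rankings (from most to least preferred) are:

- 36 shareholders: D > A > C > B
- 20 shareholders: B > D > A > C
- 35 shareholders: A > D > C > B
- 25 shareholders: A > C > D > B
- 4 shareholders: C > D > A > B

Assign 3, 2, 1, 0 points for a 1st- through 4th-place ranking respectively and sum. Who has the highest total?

A

B: 36·0 + 20·3 + 35·0 + 25·0 + 4·0 = 60
C: 36·1 + 20·0 + 35·1 + 25·2 + 4·3 = 133
A: 36·2 + 20·1 + 35·3 + 25·3 + 4·1 = 276
D: 36·3 + 20·2 + 35·2 + 25·1 + 4·2 = 251
A has the highest Borda score (276).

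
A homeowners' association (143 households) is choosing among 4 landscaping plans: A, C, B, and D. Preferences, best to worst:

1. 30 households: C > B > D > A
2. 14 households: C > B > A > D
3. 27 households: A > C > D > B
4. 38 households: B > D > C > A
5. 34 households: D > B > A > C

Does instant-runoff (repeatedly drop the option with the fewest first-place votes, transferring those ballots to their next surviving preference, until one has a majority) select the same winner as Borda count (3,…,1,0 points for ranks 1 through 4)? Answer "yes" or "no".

yes

Instant-runoff — R1 A 27, C 44, B 38, D 34 (A out); R2 C 71, B 38, D 34 (D out); R3 C 71, B 72 (B winner). Winner: B.
Borda — scores: A 129, C 224, B 270, D 235. Winner: B.
The two methods agree.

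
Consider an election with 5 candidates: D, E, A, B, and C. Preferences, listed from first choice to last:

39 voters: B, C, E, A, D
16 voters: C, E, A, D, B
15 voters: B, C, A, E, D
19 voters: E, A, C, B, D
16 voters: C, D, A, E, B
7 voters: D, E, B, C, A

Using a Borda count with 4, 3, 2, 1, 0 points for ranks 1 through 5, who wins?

D: 39·0 + 16·1 + 15·0 + 19·0 + 16·3 + 7·4 = 92
E: 39·2 + 16·3 + 15·1 + 19·4 + 16·1 + 7·3 = 254
A: 39·1 + 16·2 + 15·2 + 19·3 + 16·2 + 7·0 = 190
B: 39·4 + 16·0 + 15·4 + 19·1 + 16·0 + 7·2 = 249
C: 39·3 + 16·4 + 15·3 + 19·2 + 16·4 + 7·1 = 335
C has the highest Borda score (335).

C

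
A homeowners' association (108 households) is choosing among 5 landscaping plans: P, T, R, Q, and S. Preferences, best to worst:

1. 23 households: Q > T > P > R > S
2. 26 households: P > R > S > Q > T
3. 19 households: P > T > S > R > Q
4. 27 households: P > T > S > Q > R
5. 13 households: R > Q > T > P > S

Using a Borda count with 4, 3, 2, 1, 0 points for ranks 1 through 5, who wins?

P: 23·2 + 26·4 + 19·4 + 27·4 + 13·1 = 347
T: 23·3 + 26·0 + 19·3 + 27·3 + 13·2 = 233
R: 23·1 + 26·3 + 19·1 + 27·0 + 13·4 = 172
Q: 23·4 + 26·1 + 19·0 + 27·1 + 13·3 = 184
S: 23·0 + 26·2 + 19·2 + 27·2 + 13·0 = 144
P has the highest Borda score (347).

P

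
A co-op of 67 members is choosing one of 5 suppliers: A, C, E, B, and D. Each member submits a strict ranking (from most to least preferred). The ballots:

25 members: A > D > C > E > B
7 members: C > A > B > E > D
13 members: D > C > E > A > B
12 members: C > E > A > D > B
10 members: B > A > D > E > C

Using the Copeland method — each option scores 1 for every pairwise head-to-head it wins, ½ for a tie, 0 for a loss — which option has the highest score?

A: beats C, E, B, and D → score 4.
C: beats E and B; loses to A and D → score 2.
E: beats B; loses to A, C, and D → score 1.
B: loses to A, C, E, and D → score 0.
D: beats C, E, and B; loses to A → score 3.
A has the best pairwise record.

A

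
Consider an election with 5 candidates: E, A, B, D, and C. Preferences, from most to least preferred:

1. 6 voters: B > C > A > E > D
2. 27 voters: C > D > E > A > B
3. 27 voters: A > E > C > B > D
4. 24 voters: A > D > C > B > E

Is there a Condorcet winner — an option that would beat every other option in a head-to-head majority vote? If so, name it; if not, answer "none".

A

A vs E: 57–27 for A.
A vs B: 78–6 for A.
A vs D: 57–27 for A.
A vs C: 51–33 for A.
A beats every other option head-to-head.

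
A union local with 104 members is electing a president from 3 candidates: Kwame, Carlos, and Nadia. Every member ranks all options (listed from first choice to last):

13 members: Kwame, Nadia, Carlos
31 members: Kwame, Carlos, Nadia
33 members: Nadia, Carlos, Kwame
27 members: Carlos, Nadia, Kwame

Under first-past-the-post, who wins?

Kwame

First-place votes: Kwame 44, Carlos 27, Nadia 33.
Kwame has the most first-place votes.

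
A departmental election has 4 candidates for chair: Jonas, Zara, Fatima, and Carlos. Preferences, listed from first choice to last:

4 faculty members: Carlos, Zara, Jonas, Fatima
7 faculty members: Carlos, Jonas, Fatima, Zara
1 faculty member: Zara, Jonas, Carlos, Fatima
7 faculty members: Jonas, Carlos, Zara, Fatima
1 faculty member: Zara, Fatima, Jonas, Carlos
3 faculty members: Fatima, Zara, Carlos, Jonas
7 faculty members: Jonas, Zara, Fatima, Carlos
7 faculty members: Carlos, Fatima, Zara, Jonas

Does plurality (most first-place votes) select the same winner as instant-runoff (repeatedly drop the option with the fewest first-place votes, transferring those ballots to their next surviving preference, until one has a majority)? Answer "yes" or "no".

yes

Plurality — first-place votes: Jonas 14, Zara 2, Fatima 3, Carlos 18. Winner: Carlos.
Instant-runoff — R1 Jonas 14, Zara 2, Fatima 3, Carlos 18 (Zara out); R2 Jonas 15, Fatima 4, Carlos 18 (Fatima out); R3 Jonas 16, Carlos 21 (Carlos winner). Winner: Carlos.
The two methods agree.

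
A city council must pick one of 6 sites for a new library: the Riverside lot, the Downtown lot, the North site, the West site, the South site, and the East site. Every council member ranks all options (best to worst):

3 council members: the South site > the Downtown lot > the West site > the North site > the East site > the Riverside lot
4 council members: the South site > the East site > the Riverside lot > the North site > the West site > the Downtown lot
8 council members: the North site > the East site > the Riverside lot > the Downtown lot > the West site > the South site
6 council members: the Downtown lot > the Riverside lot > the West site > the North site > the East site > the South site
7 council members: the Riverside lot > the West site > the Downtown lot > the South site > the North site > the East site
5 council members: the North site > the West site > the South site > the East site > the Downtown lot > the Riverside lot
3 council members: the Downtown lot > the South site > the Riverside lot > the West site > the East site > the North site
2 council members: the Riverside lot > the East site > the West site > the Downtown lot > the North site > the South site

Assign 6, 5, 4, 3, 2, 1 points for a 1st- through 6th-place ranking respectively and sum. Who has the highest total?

the Riverside lot

the Riverside lot: 3·1 + 4·4 + 8·4 + 6·5 + 7·6 + 5·1 + 3·4 + 2·6 = 152
the Downtown lot: 3·5 + 4·1 + 8·3 + 6·6 + 7·4 + 5·2 + 3·6 + 2·3 = 141
the North site: 3·3 + 4·3 + 8·6 + 6·3 + 7·2 + 5·6 + 3·1 + 2·2 = 138
the West site: 3·4 + 4·2 + 8·2 + 6·4 + 7·5 + 5·5 + 3·3 + 2·4 = 137
the South site: 3·6 + 4·6 + 8·1 + 6·1 + 7·3 + 5·4 + 3·5 + 2·1 = 114
the East site: 3·2 + 4·5 + 8·5 + 6·2 + 7·1 + 5·3 + 3·2 + 2·5 = 116
the Riverside lot has the highest Borda score (152).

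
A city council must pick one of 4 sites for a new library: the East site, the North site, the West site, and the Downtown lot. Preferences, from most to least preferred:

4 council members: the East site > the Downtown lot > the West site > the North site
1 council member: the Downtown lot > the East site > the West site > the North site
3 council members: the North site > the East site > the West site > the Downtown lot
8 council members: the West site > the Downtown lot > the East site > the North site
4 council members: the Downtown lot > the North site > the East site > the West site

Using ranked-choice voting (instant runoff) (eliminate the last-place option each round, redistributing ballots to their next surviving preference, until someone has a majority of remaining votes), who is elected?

Round 1: the East site 4, the North site 3, the West site 8, the Downtown lot 5. Eliminate the North site.
Round 2: the East site 7, the West site 8, the Downtown lot 5. Eliminate the Downtown lot.
Round 3: the East site 12, the West site 8. The East site has a majority.

the East site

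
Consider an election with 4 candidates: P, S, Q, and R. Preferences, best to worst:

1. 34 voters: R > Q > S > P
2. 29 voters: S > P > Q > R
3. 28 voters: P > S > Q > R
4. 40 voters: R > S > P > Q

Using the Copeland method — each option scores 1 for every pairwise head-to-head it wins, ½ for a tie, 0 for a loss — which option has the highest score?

R

P: beats Q; loses to S and R → score 1.
S: beats P and Q; loses to R → score 2.
Q: loses to P, S, and R → score 0.
R: beats P, S, and Q → score 3.
R has the best pairwise record.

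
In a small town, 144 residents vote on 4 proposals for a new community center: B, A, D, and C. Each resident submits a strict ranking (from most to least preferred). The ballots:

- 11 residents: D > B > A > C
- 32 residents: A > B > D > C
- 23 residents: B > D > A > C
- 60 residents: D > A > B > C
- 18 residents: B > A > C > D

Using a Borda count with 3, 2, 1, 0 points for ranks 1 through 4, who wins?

D

B: 11·2 + 32·2 + 23·3 + 60·1 + 18·3 = 269
A: 11·1 + 32·3 + 23·1 + 60·2 + 18·2 = 286
D: 11·3 + 32·1 + 23·2 + 60·3 + 18·0 = 291
C: 11·0 + 32·0 + 23·0 + 60·0 + 18·1 = 18
D has the highest Borda score (291).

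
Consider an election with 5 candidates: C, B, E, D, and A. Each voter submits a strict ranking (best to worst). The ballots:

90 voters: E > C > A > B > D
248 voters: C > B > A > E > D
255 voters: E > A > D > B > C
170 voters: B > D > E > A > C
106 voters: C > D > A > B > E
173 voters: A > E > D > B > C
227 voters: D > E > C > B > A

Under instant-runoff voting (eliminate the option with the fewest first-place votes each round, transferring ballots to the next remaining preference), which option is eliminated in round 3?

Round 1: C 354, B 170, E 345, D 227, A 173. Eliminate B.
Round 2: C 354, E 345, D 397, A 173. Eliminate A.
Round 3: C 354, E 518, D 397. Eliminate C.

C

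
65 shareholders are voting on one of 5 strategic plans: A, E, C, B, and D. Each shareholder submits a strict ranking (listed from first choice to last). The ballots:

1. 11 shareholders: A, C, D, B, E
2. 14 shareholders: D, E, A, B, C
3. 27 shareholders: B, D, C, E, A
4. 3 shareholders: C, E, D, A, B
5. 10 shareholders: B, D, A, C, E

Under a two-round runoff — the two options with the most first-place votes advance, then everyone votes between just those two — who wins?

Round 1 first-place votes: A 11, E 0, C 3, B 37, D 14.
B and D advance.
Runoff: B is preferred to D by 37 voters; D by 28.
B wins the runoff.

B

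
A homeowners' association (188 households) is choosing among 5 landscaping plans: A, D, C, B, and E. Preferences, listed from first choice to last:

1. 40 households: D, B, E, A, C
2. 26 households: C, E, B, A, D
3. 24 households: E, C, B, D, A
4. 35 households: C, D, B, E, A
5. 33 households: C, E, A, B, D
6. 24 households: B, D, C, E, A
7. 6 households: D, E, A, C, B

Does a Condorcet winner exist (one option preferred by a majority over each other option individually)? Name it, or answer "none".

C vs A: 142–46 for C.
C vs D: 118–70 for C.
C vs B: 124–64 for C.
C vs E: 118–70 for C.
C beats every other option head-to-head.

C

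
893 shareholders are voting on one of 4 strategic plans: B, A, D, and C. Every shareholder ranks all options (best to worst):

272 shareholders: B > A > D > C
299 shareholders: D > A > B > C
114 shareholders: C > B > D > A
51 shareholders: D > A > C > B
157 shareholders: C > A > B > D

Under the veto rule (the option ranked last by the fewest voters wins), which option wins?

B

Last-place votes: B 51, A 114, D 157, C 571.
B is ranked last by the fewest voters, so B wins.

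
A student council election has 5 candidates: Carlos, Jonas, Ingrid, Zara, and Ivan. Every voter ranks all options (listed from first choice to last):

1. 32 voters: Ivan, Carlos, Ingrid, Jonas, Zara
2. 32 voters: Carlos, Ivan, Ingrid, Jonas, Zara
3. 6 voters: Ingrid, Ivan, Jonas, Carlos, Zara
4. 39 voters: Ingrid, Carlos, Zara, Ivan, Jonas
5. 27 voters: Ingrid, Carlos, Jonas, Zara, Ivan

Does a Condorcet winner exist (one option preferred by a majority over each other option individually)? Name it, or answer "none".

Ingrid vs Carlos: 72–64 for Ingrid.
Ingrid vs Jonas: 136–0 for Ingrid.
Ingrid vs Zara: 136–0 for Ingrid.
Ingrid vs Ivan: 72–64 for Ingrid.
Ingrid beats every other option head-to-head.

Ingrid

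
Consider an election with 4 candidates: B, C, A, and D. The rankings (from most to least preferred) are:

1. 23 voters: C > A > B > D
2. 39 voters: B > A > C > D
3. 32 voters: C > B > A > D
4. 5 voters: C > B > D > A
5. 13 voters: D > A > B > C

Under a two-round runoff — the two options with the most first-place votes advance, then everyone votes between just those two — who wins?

Round 1 first-place votes: B 39, C 60, A 0, D 13.
C and B advance.
Runoff: C is preferred to B by 60 voters; B by 52.
C wins the runoff.

C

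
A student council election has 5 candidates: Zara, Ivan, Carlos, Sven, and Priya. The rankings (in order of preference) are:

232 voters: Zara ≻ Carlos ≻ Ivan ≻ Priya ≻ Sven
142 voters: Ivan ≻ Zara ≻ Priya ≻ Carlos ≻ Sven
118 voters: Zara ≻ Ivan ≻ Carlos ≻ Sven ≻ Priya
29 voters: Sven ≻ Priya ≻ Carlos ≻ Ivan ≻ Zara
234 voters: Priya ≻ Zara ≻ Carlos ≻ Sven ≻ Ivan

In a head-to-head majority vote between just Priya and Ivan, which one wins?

Ivan

Voters preferring Priya to Ivan: 263; preferring Ivan to Priya: 492.
Ivan wins the head-to-head.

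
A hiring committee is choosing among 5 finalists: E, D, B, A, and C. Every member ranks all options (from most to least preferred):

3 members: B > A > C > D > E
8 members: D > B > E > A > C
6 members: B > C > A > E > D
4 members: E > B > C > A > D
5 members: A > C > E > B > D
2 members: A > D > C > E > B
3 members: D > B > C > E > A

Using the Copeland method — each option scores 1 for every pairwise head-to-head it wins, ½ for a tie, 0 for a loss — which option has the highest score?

B

E: loses to D, B, A, and C → score 0.
D: beats E; loses to B, A, and C → score 1.
B: beats E, D, A, and C → score 4.
A: beats E, D, and C; loses to B → score 3.
C: beats E and D; loses to B and A → score 2.
B has the best pairwise record.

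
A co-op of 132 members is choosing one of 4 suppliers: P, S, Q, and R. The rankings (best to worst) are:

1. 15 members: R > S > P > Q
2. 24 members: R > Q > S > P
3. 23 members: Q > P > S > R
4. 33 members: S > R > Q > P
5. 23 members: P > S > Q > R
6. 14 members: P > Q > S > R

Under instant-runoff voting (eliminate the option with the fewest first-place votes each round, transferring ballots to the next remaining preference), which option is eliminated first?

Round 1: P 37, S 33, Q 23, R 39. Eliminate Q.

Q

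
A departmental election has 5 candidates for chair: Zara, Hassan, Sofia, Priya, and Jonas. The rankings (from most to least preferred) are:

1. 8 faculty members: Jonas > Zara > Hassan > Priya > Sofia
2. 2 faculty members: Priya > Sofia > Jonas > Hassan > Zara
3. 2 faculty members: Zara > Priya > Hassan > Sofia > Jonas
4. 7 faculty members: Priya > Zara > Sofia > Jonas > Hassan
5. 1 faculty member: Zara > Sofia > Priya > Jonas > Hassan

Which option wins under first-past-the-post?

First-place votes: Zara 3, Hassan 0, Sofia 0, Priya 9, Jonas 8.
Priya has the most first-place votes.

Priya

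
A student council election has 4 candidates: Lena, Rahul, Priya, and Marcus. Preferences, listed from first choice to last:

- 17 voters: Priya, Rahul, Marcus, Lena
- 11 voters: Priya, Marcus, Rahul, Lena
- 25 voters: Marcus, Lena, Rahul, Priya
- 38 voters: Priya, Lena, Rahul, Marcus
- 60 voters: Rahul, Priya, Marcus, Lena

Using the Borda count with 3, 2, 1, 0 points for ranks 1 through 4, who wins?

Priya

Lena: 17·0 + 11·0 + 25·2 + 38·2 + 60·0 = 126
Rahul: 17·2 + 11·1 + 25·1 + 38·1 + 60·3 = 288
Priya: 17·3 + 11·3 + 25·0 + 38·3 + 60·2 = 318
Marcus: 17·1 + 11·2 + 25·3 + 38·0 + 60·1 = 174
Priya has the highest Borda score (318).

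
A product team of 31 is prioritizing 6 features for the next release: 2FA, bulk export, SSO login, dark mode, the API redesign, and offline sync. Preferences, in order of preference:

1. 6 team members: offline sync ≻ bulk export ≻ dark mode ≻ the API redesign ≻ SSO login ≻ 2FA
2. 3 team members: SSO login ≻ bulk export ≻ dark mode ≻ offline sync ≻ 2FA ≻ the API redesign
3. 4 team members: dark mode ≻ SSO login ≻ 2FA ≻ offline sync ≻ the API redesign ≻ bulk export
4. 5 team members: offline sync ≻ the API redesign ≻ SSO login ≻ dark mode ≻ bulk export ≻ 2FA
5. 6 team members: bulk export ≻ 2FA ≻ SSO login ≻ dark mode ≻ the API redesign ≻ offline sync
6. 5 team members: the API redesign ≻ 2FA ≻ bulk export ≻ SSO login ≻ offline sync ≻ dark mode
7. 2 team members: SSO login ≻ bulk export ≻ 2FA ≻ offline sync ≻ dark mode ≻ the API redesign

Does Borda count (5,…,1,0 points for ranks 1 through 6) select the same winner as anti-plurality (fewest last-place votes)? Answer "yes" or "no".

Borda — scores: 2FA 65, bulk export 94, SSO login 90, dark mode 71, the API redesign 67, offline sync 78. Winner: bulk export.
Anti-plurality — last-place votes: 2FA 11, bulk export 4, SSO login 0, dark mode 5, the API redesign 5, offline sync 6. Winner: SSO login.
The two methods disagree.

no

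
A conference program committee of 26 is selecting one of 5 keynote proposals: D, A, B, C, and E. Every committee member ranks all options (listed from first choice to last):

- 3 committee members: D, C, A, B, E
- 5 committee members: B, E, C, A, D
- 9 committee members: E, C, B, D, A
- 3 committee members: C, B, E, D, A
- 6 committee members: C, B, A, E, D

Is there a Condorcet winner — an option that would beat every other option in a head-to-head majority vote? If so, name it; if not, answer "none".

none

Checking pairwise contests:
B beats D 23–3.
D beats A 15–11.
C beats B 21–5.
E beats C 14–12.
B beats E 17–9.
Every option loses at least one head-to-head, so there is no Condorcet winner.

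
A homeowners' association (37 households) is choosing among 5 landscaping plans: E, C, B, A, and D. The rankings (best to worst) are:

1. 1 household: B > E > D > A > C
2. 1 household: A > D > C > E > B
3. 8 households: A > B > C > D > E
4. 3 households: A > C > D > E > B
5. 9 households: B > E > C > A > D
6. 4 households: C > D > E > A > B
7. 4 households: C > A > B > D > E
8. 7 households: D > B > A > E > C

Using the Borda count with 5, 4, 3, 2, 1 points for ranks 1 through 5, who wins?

E: 1·4 + 1·2 + 8·1 + 3·2 + 9·4 + 4·3 + 4·1 + 7·2 = 86
C: 1·1 + 1·3 + 8·3 + 3·4 + 9·3 + 4·5 + 4·5 + 7·1 = 114
B: 1·5 + 1·1 + 8·4 + 3·1 + 9·5 + 4·1 + 4·3 + 7·4 = 130
A: 1·2 + 1·5 + 8·5 + 3·5 + 9·2 + 4·2 + 4·4 + 7·3 = 125
D: 1·3 + 1·4 + 8·2 + 3·3 + 9·1 + 4·4 + 4·2 + 7·5 = 100
B has the highest Borda score (130).

B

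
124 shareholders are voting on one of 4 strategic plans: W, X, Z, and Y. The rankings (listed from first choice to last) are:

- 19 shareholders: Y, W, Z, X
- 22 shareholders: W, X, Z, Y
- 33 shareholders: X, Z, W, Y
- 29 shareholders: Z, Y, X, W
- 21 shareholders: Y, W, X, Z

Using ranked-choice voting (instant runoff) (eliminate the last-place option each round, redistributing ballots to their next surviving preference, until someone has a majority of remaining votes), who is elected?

Round 1: W 22, X 33, Z 29, Y 40. Eliminate W.
Round 2: X 55, Z 29, Y 40. Eliminate Z.
Round 3: X 55, Y 69. Y has a majority.

Y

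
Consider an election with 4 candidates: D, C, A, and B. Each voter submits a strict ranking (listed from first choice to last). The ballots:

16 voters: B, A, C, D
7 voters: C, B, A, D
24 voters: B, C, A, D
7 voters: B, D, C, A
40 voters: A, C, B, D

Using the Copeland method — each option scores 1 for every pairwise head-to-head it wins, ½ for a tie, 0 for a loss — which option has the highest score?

B

D: loses to C, A, and B → score 0.
C: beats D; ties B; loses to A → score 1.5.
A: beats D and C; loses to B → score 2.
B: beats D and A; ties C → score 2.5.
B has the best pairwise record.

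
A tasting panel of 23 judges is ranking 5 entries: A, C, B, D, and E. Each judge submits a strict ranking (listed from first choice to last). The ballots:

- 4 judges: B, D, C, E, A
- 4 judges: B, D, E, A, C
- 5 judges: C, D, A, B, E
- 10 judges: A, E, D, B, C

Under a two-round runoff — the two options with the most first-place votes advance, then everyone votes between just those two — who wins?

A

Round 1 first-place votes: A 10, C 5, B 8, D 0, E 0.
A and B advance.
Runoff: A is preferred to B by 15 voters; B by 8.
A wins the runoff.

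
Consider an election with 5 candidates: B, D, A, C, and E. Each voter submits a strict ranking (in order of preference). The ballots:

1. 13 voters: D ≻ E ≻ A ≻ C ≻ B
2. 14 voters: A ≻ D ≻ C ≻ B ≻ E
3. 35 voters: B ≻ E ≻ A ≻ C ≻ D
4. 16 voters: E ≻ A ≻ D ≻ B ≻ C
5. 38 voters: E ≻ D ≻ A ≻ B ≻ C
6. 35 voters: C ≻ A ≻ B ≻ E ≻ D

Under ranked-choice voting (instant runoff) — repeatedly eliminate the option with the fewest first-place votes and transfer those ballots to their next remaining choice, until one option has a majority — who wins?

E

Round 1: B 35, D 13, A 14, C 35, E 54. Eliminate D.
Round 2: B 35, A 14, C 35, E 67. Eliminate A.
Round 3: B 35, C 49, E 67. Eliminate B.
Round 4: C 49, E 102. E has a majority.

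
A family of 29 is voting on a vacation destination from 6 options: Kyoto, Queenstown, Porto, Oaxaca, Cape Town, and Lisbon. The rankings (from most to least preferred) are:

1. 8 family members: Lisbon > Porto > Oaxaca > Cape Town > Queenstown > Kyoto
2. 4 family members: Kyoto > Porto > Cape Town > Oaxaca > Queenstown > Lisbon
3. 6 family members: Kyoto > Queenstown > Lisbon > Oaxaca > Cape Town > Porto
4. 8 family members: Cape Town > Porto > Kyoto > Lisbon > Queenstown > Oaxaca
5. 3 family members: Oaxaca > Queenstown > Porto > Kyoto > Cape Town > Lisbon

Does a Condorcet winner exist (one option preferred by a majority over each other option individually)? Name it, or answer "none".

Porto

Porto vs Kyoto: 19–10 for Porto.
Porto vs Queenstown: 20–9 for Porto.
Porto vs Oaxaca: 20–9 for Porto.
Porto vs Cape Town: 15–14 for Porto.
Porto vs Lisbon: 15–14 for Porto.
Porto beats every other option head-to-head.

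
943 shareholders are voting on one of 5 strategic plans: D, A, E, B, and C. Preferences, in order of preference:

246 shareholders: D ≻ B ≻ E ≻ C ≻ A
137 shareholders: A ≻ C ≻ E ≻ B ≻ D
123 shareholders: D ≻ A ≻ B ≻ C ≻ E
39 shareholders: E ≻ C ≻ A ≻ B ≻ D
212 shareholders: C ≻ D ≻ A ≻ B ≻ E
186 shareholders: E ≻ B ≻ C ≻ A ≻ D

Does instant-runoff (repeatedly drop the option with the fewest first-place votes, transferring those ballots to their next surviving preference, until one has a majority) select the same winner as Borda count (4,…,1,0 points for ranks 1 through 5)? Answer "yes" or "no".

yes

Instant-runoff — R1 D 369, A 137, E 225, B 0, C 212 (B out); R2 D 369, A 137, E 225, C 212 (A out); R3 D 369, E 225, C 349 (E out); R4 D 369, C 574 (C winner). Winner: C.
Borda — scores: D 2112, A 1605, E 1666, B 1930, C 2117. Winner: C.
The two methods agree.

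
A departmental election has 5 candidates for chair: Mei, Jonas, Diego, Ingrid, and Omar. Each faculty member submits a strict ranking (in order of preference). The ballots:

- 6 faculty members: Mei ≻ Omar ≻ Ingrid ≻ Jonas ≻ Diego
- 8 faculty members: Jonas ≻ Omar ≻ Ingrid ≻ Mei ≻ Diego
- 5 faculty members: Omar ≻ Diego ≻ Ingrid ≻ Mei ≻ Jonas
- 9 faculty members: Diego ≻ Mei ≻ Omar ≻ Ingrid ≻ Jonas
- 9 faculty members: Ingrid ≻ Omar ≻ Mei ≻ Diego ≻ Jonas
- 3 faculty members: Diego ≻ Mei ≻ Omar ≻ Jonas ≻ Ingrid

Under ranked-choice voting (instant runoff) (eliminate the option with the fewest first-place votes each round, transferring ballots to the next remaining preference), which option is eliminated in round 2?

Round 1: Mei 6, Jonas 8, Diego 12, Ingrid 9, Omar 5. Eliminate Omar.
Round 2: Mei 6, Jonas 8, Diego 17, Ingrid 9. Eliminate Mei.

Mei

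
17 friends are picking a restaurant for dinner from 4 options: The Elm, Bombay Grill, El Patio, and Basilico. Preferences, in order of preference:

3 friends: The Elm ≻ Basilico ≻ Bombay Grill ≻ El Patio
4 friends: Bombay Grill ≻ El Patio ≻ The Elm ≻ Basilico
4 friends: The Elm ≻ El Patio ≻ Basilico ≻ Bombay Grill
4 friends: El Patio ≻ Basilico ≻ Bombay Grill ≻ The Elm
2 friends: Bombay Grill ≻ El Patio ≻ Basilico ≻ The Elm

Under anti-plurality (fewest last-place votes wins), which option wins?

Last-place votes: The Elm 6, Bombay Grill 4, El Patio 3, Basilico 4.
El Patio is ranked last by the fewest voters, so El Patio wins.

El Patio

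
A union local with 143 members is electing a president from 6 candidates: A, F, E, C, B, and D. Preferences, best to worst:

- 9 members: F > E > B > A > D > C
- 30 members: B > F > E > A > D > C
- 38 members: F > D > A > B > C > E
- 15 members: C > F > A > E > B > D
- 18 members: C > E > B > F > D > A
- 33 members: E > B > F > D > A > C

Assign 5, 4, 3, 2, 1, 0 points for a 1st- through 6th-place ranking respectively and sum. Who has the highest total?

F

A: 9·2 + 30·2 + 38·3 + 15·3 + 18·0 + 33·1 = 270
F: 9·5 + 30·4 + 38·5 + 15·4 + 18·2 + 33·3 = 550
E: 9·4 + 30·3 + 38·0 + 15·2 + 18·4 + 33·5 = 393
C: 9·0 + 30·0 + 38·1 + 15·5 + 18·5 + 33·0 = 203
B: 9·3 + 30·5 + 38·2 + 15·1 + 18·3 + 33·4 = 454
D: 9·1 + 30·1 + 38·4 + 15·0 + 18·1 + 33·2 = 275
F has the highest Borda score (550).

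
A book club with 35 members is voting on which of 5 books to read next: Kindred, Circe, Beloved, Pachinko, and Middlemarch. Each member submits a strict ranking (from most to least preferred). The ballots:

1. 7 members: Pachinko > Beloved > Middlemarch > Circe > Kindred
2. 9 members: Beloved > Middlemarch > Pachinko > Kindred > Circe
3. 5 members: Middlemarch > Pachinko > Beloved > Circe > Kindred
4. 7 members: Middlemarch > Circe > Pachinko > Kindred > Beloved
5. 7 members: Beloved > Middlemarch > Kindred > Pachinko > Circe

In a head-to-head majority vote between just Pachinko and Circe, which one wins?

Pachinko

Voters preferring Pachinko to Circe: 28; preferring Circe to Pachinko: 7.
Pachinko wins the head-to-head.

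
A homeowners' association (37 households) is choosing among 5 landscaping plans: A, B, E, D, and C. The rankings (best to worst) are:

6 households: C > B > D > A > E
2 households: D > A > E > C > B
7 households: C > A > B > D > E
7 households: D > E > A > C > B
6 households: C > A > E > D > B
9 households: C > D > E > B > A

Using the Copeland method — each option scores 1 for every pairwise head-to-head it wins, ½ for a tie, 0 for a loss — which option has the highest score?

A: beats B and E; loses to D and C → score 2.
B: loses to A, E, D, and C → score 0.
E: beats B; loses to A, D, and C → score 1.
D: beats A, B, and E; loses to C → score 3.
C: beats A, B, E, and D → score 4.
C has the best pairwise record.

C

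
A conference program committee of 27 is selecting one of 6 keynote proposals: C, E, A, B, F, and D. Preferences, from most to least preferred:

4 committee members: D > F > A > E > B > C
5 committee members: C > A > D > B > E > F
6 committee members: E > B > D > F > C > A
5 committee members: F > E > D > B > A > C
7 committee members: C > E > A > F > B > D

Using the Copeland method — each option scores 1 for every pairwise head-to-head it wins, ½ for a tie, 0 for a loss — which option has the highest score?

E

C: beats A; loses to E, B, F, and D → score 1.
E: beats C, A, B, F, and D → score 5.
A: beats B; loses to C, E, F, and D → score 1.
B: beats C; loses to E, A, F, and D → score 1.
F: beats C, A, and B; loses to E and D → score 3.
D: beats C, A, B, and F; loses to E → score 4.
E has the best pairwise record.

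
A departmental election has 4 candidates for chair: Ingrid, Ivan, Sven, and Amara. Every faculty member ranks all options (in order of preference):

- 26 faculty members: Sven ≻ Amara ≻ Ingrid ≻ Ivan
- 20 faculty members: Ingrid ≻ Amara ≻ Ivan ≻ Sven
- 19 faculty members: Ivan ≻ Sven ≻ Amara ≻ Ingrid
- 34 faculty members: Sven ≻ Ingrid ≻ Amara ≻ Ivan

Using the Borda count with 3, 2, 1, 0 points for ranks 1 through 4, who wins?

Ingrid: 26·1 + 20·3 + 19·0 + 34·2 = 154
Ivan: 26·0 + 20·1 + 19·3 + 34·0 = 77
Sven: 26·3 + 20·0 + 19·2 + 34·3 = 218
Amara: 26·2 + 20·2 + 19·1 + 34·1 = 145
Sven has the highest Borda score (218).

Sven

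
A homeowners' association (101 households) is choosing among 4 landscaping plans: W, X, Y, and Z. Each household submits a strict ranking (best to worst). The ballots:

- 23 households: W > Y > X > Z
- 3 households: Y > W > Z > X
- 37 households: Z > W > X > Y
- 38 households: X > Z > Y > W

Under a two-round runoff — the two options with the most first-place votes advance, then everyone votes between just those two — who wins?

Round 1 first-place votes: W 23, X 38, Y 3, Z 37.
X and Z advance.
Runoff: X is preferred to Z by 61 voters; Z by 40.
X wins the runoff.

X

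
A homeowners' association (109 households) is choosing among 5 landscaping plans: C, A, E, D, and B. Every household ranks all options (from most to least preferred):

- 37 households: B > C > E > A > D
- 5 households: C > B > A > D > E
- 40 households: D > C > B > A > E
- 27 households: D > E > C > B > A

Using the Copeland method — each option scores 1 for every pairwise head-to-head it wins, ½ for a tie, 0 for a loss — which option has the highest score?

C: beats A, E, and B; loses to D → score 3.
A: loses to C, E, D, and B → score 0.
E: beats A; loses to C, D, and B → score 1.
D: beats C, A, E, and B → score 4.
B: beats A and E; loses to C and D → score 2.
D has the best pairwise record.

D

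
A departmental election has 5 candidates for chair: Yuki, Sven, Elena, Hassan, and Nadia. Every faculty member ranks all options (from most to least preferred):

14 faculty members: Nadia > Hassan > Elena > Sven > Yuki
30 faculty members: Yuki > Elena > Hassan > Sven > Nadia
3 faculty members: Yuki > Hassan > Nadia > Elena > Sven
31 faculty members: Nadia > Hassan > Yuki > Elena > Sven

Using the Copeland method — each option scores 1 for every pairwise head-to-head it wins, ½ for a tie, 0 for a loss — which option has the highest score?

Yuki: beats Sven and Elena; loses to Hassan and Nadia → score 2.
Sven: loses to Yuki, Elena, Hassan, and Nadia → score 0.
Elena: beats Sven; loses to Yuki, Hassan, and Nadia → score 1.
Hassan: beats Yuki, Sven, and Elena; loses to Nadia → score 3.
Nadia: beats Yuki, Sven, Elena, and Hassan → score 4.
Nadia has the best pairwise record.

Nadia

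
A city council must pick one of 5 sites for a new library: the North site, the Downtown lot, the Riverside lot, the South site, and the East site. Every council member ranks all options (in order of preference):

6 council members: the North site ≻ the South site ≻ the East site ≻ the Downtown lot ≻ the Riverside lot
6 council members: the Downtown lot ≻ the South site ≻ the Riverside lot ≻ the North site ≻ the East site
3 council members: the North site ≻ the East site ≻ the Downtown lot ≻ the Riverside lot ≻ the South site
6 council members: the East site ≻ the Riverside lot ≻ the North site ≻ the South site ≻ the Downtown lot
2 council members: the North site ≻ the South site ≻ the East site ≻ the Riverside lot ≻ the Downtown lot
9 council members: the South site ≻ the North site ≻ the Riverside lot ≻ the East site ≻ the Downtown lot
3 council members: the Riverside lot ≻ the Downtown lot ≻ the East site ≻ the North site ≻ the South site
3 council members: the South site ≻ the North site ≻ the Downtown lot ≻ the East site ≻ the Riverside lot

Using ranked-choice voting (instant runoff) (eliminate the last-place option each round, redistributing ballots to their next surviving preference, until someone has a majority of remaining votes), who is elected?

Round 1: the North site 11, the Downtown lot 6, the Riverside lot 3, the South site 12, the East site 6. Eliminate the Riverside lot.
Round 2: the North site 11, the Downtown lot 9, the South site 12, the East site 6. Eliminate the East site.
Round 3: the North site 17, the Downtown lot 9, the South site 12. Eliminate the Downtown lot.
Round 4: the North site 20, the South site 18. The North site has a majority.

the North site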